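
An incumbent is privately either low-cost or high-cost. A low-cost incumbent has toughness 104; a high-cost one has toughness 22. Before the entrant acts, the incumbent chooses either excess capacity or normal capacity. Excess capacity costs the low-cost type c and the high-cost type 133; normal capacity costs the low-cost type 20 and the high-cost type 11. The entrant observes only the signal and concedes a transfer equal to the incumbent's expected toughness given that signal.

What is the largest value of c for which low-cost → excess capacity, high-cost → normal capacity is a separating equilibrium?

Under separation: excess capacity → low-cost (pays 104); normal capacity → high-cost (pays 22).
High-cost: 22 − 11 = 11 ≥ 104 − 133 = -29. Holds regardless of c. ✓
Low-cost: 104 − c ≥ 22 − 20, so c ≤ 104 − 2 = 102.

102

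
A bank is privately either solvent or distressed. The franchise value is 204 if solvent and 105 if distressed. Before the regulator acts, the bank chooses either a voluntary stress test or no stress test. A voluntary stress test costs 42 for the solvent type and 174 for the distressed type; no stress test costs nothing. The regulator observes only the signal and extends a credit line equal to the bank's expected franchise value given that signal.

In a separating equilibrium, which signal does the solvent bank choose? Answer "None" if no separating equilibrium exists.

Try solvent → stress test, distressed → no stress test:
  Under separation the regulator infers type exactly: stress test → solvent (pays 204), no stress test → distressed (pays 105).
  Solvent: stress test gives 204 − 42 = 162; no stress test gives 105 − 0 = 105. No deviation. ✓
  Distressed: no stress test gives 105 − 0 = 105; stress test gives 204 − 174 = 30. No deviation. ✓
Both hold — the solvent type sends stress test.

stress test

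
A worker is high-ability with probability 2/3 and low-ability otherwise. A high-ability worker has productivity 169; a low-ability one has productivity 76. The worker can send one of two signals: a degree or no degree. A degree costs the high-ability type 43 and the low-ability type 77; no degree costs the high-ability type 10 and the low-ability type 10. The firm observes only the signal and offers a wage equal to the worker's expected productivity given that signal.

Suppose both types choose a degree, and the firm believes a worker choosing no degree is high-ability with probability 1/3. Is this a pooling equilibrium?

No

At the pooled signal (degree) the firm holds the prior 2/3 and pays 2/3·169 + 1/3·76 = 138. Off-path (no degree) belief 1/3 gives 1/3·169 + 2/3·76 = 107.
High-ability: degree gives 138 − 43 = 95; no degree gives 107 − 10 = 97. Deviates. ✗
Low-ability: degree gives 138 − 77 = 61; no degree gives 107 − 10 = 97. Deviates. ✗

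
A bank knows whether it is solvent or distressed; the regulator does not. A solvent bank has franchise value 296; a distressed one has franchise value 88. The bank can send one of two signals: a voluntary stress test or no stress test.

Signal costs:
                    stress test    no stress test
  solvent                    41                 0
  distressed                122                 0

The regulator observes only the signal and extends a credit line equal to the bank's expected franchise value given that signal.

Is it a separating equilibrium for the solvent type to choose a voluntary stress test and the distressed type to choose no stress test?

No

If types separate, stress test earns payment 296 and no stress test earns 88.
Solvent: stress test gives 296 − 41 = 255; no stress test gives 88 − 0 = 88. No deviation. ✓
Distressed: no stress test gives 88 − 0 = 88; stress test gives 296 − 122 = 174. Would deviate. ✗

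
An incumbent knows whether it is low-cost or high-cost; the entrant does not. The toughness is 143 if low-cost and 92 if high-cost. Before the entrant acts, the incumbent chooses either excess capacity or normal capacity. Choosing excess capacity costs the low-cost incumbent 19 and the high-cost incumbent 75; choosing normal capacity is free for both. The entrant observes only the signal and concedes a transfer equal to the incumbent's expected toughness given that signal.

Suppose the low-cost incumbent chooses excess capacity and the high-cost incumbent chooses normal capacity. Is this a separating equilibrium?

Under separation the entrant infers type exactly: excess capacity → low-cost (pays 143), normal capacity → high-cost (pays 92).
Low-cost: excess capacity gives 143 − 19 = 124; normal capacity gives 92 − 0 = 92. No deviation. ✓
High-cost: normal capacity gives 92 − 0 = 92; excess capacity gives 143 − 75 = 68. No deviation. ✓
Neither type gains from mimicking the other.

Yes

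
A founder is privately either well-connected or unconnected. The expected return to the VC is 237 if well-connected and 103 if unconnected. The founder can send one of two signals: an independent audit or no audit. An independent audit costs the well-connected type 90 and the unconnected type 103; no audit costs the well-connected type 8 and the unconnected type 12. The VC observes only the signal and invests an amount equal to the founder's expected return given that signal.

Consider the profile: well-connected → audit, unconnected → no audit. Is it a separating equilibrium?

If types separate, audit earns payment 237 and no audit earns 103.
Well-connected: audit gives 237 − 90 = 147; no audit gives 103 − 8 = 95. No deviation. ✓
Unconnected: no audit gives 103 − 12 = 91; audit gives 237 − 103 = 134. Would deviate. ✗

No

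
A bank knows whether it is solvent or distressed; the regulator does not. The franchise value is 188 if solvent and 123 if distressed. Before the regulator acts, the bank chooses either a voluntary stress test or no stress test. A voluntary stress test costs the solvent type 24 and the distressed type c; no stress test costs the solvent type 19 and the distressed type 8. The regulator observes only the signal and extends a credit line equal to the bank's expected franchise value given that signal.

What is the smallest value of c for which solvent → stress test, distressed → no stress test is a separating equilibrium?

73

Under separation: stress test → solvent (pays 188); no stress test → distressed (pays 123).
Solvent: 188 − 24 = 164 ≥ 123 − 19 = 104. Holds regardless of c. ✓
Distressed: 123 − 8 ≥ 188 − c, so c ≥ 188 − 115 = 73.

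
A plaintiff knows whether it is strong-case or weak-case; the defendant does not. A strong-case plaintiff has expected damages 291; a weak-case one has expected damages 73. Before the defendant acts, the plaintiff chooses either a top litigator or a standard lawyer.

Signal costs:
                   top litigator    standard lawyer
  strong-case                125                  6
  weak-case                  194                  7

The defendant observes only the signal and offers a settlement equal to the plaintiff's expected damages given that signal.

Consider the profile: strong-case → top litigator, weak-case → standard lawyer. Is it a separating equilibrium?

No

Under separation the defendant infers type exactly: top litigator → strong-case (pays 291), standard lawyer → weak-case (pays 73).
Strong-case: top litigator gives 291 − 125 = 166; standard lawyer gives 73 − 6 = 67. No deviation. ✓
Weak-case: standard lawyer gives 73 − 7 = 66; top litigator gives 291 − 194 = 97. Would deviate. ✗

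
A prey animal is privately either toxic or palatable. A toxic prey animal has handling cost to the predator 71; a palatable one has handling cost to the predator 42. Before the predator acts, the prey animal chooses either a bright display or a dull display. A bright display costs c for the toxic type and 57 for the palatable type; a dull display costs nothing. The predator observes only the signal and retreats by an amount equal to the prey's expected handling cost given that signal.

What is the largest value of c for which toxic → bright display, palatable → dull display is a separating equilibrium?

Under separation: bright display → toxic (pays 71); dull display → palatable (pays 42).
Palatable: 42 − 0 = 42 ≥ 71 − 57 = 14. Holds regardless of c. ✓
Toxic: 71 − c ≥ 42 − 0, so c ≤ 71 − 42 = 29.

29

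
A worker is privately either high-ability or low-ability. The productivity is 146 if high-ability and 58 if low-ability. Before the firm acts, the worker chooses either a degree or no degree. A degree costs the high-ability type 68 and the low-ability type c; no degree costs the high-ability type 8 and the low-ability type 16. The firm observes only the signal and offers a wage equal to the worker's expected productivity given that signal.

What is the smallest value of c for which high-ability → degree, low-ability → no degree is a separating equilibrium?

104

Under separation: degree → high-ability (pays 146); no degree → low-ability (pays 58).
High-ability: 146 − 68 = 78 ≥ 58 − 8 = 50. Holds regardless of c. ✓
Low-ability: 58 − 16 ≥ 146 − c, so c ≥ 146 − 42 = 104.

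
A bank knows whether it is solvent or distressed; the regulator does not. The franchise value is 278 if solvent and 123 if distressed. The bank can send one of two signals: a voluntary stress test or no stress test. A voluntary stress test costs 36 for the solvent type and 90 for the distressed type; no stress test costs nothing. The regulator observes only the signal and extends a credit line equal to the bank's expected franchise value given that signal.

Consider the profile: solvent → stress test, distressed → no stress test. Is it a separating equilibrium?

No

If types separate, stress test earns payment 278 and no stress test earns 123.
Solvent: stress test gives 278 − 36 = 242; no stress test gives 123 − 0 = 123. No deviation. ✓
Distressed: no stress test gives 123 − 0 = 123; stress test gives 278 − 90 = 188. Would deviate. ✗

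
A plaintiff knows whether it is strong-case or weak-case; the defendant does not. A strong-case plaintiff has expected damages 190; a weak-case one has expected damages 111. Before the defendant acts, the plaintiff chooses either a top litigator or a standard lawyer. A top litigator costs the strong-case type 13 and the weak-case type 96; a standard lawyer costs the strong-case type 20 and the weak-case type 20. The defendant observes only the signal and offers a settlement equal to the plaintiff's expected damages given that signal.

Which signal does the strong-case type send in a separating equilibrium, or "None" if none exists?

None

Try strong-case → top litigator, weak-case → standard lawyer:
  Under separation the defendant infers type exactly: top litigator → strong-case (pays 190), standard lawyer → weak-case (pays 111).
  Strong-case: top litigator gives 190 − 13 = 177; standard lawyer gives 111 − 20 = 91. No deviation. ✓
  Weak-case: standard lawyer gives 111 − 20 = 91; top litigator gives 190 − 96 = 94. Would deviate. ✗
Try strong-case → standard lawyer, weak-case → top litigator:
  Under separation the defendant infers type exactly: standard lawyer → strong-case (pays 190), top litigator → weak-case (pays 111).
  Strong-case: standard lawyer gives 190 − 20 = 170; top litigator gives 111 − 13 = 98. No deviation. ✓
  Weak-case: top litigator gives 111 − 96 = 15; standard lawyer gives 190 − 20 = 170. Would deviate. ✗
Neither assignment is incentive-compatible.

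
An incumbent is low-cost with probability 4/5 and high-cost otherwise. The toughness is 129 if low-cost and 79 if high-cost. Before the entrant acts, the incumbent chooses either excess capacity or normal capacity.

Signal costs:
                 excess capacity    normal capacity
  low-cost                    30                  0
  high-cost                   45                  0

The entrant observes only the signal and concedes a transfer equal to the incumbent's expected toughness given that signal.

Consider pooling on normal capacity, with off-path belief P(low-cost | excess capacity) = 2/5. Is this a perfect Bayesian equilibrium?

On the equilibrium path (normal capacity) the entrant holds the prior 4/5 and pays 4/5·129 + 1/5·79 = 119. Off-path (excess capacity) belief 2/5 gives 2/5·129 + 3/5·79 = 99.
Low-cost: normal capacity gives 119 − 0 = 119; excess capacity gives 99 − 30 = 69. Stays. ✓
High-cost: normal capacity gives 119 − 0 = 119; excess capacity gives 99 − 45 = 54. Stays. ✓
Beliefs are Bayes-consistent on-path and both types best-respond.

Yes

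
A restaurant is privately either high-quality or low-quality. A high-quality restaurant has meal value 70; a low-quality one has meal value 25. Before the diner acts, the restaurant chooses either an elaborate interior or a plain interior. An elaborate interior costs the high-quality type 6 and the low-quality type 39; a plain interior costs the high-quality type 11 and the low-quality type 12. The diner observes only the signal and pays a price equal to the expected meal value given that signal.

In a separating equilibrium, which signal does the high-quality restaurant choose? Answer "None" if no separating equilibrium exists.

None

Try high-quality → elaborate interior, low-quality → plain interior:
  Under separation the diner infers type exactly: elaborate interior → high-quality (pays 70), plain interior → low-quality (pays 25).
  High-quality: elaborate interior gives 70 − 6 = 64; plain interior gives 25 − 11 = 14. No deviation. ✓
  Low-quality: plain interior gives 25 − 12 = 13; elaborate interior gives 70 − 39 = 31. Would deviate. ✗
Try high-quality → plain interior, low-quality → elaborate interior:
  Under separation the diner infers type exactly: plain interior → high-quality (pays 70), elaborate interior → low-quality (pays 25).
  High-quality: plain interior gives 70 − 11 = 59; elaborate interior gives 25 − 6 = 19. No deviation. ✓
  Low-quality: elaborate interior gives 25 − 39 = -14; plain interior gives 70 − 12 = 58. Would deviate. ✗
Neither assignment is incentive-compatible.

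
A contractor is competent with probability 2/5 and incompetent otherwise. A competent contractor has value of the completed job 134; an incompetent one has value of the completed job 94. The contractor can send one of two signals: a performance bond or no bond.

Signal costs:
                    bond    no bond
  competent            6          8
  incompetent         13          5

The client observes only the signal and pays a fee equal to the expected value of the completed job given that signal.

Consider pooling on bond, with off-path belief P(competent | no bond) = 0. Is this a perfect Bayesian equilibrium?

At the pooled signal (bond) the client holds the prior 2/5 and pays 2/5·134 + 3/5·94 = 110. Off-path (no bond) belief 0 gives 0·134 + 1·94 = 94.
Competent: bond gives 110 − 6 = 104; no bond gives 94 − 8 = 86. Stays. ✓
Incompetent: bond gives 110 − 13 = 97; no bond gives 94 − 5 = 89. Stays. ✓

Yes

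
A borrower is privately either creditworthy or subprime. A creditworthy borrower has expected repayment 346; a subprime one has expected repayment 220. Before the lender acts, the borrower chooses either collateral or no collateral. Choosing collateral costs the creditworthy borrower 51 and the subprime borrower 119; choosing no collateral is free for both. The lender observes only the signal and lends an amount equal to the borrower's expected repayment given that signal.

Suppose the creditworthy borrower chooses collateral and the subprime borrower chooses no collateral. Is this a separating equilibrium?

If types separate, collateral earns payment 346 and no collateral earns 220.
Creditworthy: collateral gives 346 − 51 = 295; no collateral gives 220 − 0 = 220. No deviation. ✓
Subprime: no collateral gives 220 − 0 = 220; collateral gives 346 − 119 = 227. Would deviate. ✗

No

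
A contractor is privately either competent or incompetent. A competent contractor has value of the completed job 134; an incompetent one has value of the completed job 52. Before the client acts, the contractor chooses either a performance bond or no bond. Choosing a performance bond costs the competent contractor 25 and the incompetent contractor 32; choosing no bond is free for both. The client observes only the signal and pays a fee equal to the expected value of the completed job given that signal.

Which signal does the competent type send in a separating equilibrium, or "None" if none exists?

Try competent → bond, incompetent → no bond:
  Under separation the client infers type exactly: bond → competent (pays 134), no bond → incompetent (pays 52).
  Competent: bond gives 134 − 25 = 109; no bond gives 52 − 0 = 52. No deviation. ✓
  Incompetent: no bond gives 52 − 0 = 52; bond gives 134 − 32 = 102. Would deviate. ✗
Try competent → no bond, incompetent → bond:
  Under separation the client infers type exactly: no bond → competent (pays 134), bond → incompetent (pays 52).
  Competent: no bond gives 134 − 0 = 134; bond gives 52 − 25 = 27. No deviation. ✓
  Incompetent: bond gives 52 − 32 = 20; no bond gives 134 − 0 = 134. Would deviate. ✗
Neither assignment is incentive-compatible.

None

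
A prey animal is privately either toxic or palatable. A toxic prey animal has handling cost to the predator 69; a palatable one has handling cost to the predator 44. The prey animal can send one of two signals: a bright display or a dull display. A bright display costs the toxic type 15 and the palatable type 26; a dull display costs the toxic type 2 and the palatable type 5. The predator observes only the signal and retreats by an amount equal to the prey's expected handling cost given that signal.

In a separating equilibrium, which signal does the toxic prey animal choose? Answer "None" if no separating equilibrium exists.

None

Try toxic → bright display, palatable → dull display:
  Under separation the predator infers type exactly: bright display → toxic (pays 69), dull display → palatable (pays 44).
  Toxic: bright display gives 69 − 15 = 54; dull display gives 44 − 2 = 42. No deviation. ✓
  Palatable: dull display gives 44 − 5 = 39; bright display gives 69 − 26 = 43. Would deviate. ✗
Try toxic → dull display, palatable → bright display:
  Under separation the predator infers type exactly: dull display → toxic (pays 69), bright display → palatable (pays 44).
  Toxic: dull display gives 69 − 2 = 67; bright display gives 44 − 15 = 29. No deviation. ✓
  Palatable: bright display gives 44 − 26 = 18; dull display gives 69 − 5 = 64. Would deviate. ✗
Neither assignment is incentive-compatible.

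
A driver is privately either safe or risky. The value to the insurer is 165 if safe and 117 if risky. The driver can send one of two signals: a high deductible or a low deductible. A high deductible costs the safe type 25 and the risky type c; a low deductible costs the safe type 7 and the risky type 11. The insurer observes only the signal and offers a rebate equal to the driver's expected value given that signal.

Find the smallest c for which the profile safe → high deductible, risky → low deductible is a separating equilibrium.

59

Under separation: high deductible → safe (pays 165); low deductible → risky (pays 117).
Safe: 165 − 25 = 140 ≥ 117 − 7 = 110. Holds regardless of c. ✓
Risky: 117 − 11 ≥ 165 − c, so c ≥ 165 − 106 = 59.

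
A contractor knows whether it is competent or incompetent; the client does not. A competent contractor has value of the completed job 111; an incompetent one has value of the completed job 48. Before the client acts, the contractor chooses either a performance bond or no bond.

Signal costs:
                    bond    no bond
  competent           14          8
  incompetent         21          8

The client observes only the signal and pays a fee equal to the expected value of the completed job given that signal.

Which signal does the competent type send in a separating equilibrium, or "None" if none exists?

None

Try competent → bond, incompetent → no bond:
  If types separate, bond earns payment 111 and no bond earns 48.
  Competent: bond gives 111 − 14 = 97; no bond gives 48 − 8 = 40. No deviation. ✓
  Incompetent: no bond gives 48 − 8 = 40; bond gives 111 − 21 = 90. Would deviate. ✗
Try competent → no bond, incompetent → bond:
  If types separate, no bond earns payment 111 and bond earns 48.
  Competent: no bond gives 111 − 8 = 103; bond gives 48 − 14 = 34. No deviation. ✓
  Incompetent: bond gives 48 − 21 = 27; no bond gives 111 − 8 = 103. Would deviate. ✗
Neither assignment is incentive-compatible.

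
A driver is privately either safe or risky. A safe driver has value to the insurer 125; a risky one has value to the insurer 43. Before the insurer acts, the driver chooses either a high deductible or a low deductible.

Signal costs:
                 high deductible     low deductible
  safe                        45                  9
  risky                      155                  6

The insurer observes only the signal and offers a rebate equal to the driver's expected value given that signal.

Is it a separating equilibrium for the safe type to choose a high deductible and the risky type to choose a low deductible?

Yes

Under separation the insurer infers type exactly: high deductible → safe (pays 125), low deductible → risky (pays 43).
Safe: high deductible gives 125 − 45 = 80; low deductible gives 43 − 9 = 34. No deviation. ✓
Risky: low deductible gives 43 − 6 = 37; high deductible gives 125 − 155 = -30. No deviation. ✓
Both incentive constraints hold.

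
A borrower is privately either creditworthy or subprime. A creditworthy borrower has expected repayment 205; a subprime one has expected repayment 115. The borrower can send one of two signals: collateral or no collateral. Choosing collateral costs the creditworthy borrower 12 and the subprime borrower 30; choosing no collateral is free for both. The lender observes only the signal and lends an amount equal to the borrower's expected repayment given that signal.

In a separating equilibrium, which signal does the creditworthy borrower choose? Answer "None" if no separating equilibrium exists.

None

Try creditworthy → collateral, subprime → no collateral:
  Under separation the lender infers type exactly: collateral → creditworthy (pays 205), no collateral → subprime (pays 115).
  Creditworthy: collateral gives 205 − 12 = 193; no collateral gives 115 − 0 = 115. No deviation. ✓
  Subprime: no collateral gives 115 − 0 = 115; collateral gives 205 − 30 = 175. Would deviate. ✗
Try creditworthy → no collateral, subprime → collateral:
  Under separation the lender infers type exactly: no collateral → creditworthy (pays 205), collateral → subprime (pays 115).
  Creditworthy: no collateral gives 205 − 0 = 205; collateral gives 115 − 12 = 103. No deviation. ✓
  Subprime: collateral gives 115 − 30 = 85; no collateral gives 205 − 0 = 205. Would deviate. ✗
Neither assignment is incentive-compatible.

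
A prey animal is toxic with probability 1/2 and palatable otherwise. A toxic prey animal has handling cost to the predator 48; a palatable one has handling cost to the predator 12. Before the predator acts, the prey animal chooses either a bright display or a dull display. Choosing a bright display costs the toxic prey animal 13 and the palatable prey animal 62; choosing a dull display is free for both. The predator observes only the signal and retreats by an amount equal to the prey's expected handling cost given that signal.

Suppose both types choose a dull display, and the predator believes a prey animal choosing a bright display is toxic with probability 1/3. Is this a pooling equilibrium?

On the equilibrium path (dull display) the predator holds the prior 1/2 and pays 1/2·48 + 1/2·12 = 30. Off-path (bright display) belief 1/3 gives 1/3·48 + 2/3·12 = 24.
Toxic: dull display gives 30 − 0 = 30; bright display gives 24 − 13 = 11. Stays. ✓
Palatable: dull display gives 30 − 0 = 30; bright display gives 24 − 62 = -38. Stays. ✓
Beliefs are Bayes-consistent on-path and both types best-respond.

Yes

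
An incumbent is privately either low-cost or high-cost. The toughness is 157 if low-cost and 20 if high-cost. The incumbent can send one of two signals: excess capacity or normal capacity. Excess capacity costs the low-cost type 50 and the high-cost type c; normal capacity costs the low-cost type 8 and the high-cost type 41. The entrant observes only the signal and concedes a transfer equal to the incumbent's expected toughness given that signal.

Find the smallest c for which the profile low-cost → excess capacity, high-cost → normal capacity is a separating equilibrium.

178

Under separation: excess capacity → low-cost (pays 157); normal capacity → high-cost (pays 20).
Low-cost: 157 − 50 = 107 ≥ 20 − 8 = 12. Holds regardless of c. ✓
High-cost: 20 − 41 ≥ 157 − c, so c ≥ 157 − -21 = 178.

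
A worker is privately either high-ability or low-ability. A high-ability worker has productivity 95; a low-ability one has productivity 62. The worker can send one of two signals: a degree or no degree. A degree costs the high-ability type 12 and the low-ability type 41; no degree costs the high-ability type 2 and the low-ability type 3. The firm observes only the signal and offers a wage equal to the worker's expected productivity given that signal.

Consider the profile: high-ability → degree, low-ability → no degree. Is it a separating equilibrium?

Yes

Under separation the firm infers type exactly: degree → high-ability (pays 95), no degree → low-ability (pays 62).
High-ability: degree gives 95 − 12 = 83; no degree gives 62 − 2 = 60. No deviation. ✓
Low-ability: no degree gives 62 − 3 = 59; degree gives 95 − 41 = 54. No deviation. ✓
Both incentive constraints hold.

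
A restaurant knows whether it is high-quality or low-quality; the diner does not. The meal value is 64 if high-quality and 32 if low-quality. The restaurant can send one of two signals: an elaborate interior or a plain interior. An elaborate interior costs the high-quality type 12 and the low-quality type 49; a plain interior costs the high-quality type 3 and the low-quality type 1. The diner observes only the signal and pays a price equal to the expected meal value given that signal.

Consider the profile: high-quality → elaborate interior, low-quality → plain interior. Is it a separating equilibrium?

Under separation the diner infers type exactly: elaborate interior → high-quality (pays 64), plain interior → low-quality (pays 32).
High-quality: elaborate interior gives 64 − 12 = 52; plain interior gives 32 − 3 = 29. No deviation. ✓
Low-quality: plain interior gives 32 − 1 = 31; elaborate interior gives 64 − 49 = 15. No deviation. ✓
Both incentive constraints hold.

Yes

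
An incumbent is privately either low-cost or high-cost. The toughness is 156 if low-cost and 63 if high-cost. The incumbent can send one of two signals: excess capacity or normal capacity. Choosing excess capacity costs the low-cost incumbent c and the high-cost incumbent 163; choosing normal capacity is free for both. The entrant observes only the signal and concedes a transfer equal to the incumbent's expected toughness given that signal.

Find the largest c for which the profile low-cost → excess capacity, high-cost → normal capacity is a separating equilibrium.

Under separation: excess capacity → low-cost (pays 156); normal capacity → high-cost (pays 63).
High-cost: 63 − 0 = 63 ≥ 156 − 163 = -7. Holds regardless of c. ✓
Low-cost: 156 − c ≥ 63 − 0, so c ≤ 156 − 63 = 93.

93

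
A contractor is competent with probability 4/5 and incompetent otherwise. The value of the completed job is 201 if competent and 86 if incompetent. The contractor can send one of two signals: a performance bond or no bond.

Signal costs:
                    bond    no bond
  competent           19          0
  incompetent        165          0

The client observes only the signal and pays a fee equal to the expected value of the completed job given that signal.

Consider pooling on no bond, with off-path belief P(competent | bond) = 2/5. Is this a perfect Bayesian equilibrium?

Yes

On the equilibrium path (no bond) the client holds the prior 4/5 and pays 4/5·201 + 1/5·86 = 178. Off-path (bond) belief 2/5 gives 2/5·201 + 3/5·86 = 132.
Competent: no bond gives 178 − 0 = 178; bond gives 132 − 19 = 113. Stays. ✓
Incompetent: no bond gives 178 − 0 = 178; bond gives 132 − 165 = -33. Stays. ✓
Beliefs are Bayes-consistent on-path and both types best-respond.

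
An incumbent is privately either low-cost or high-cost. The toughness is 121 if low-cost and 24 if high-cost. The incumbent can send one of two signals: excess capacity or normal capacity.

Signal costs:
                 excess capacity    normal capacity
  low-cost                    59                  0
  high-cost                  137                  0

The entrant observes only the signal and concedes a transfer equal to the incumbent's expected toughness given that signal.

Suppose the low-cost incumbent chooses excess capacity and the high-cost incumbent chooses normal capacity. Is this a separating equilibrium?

Yes

If types separate, excess capacity earns payment 121 and normal capacity earns 24.
Low-cost: excess capacity gives 121 − 59 = 62; normal capacity gives 24 − 0 = 24. No deviation. ✓
High-cost: normal capacity gives 24 − 0 = 24; excess capacity gives 121 − 137 = -16. No deviation. ✓
Neither type gains from mimicking the other.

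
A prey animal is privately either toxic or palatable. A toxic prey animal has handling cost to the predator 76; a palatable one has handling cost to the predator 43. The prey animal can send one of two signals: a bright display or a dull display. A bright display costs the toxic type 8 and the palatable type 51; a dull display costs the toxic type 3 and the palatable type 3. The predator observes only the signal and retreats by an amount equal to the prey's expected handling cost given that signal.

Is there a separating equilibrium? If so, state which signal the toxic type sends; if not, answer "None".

bright display

Try toxic → bright display, palatable → dull display:
  Under separation the predator infers type exactly: bright display → toxic (pays 76), dull display → palatable (pays 43).
  Toxic: bright display gives 76 − 8 = 68; dull display gives 43 − 3 = 40. No deviation. ✓
  Palatable: dull display gives 43 − 3 = 40; bright display gives 76 − 51 = 25. No deviation. ✓
Both hold — the toxic type sends bright display.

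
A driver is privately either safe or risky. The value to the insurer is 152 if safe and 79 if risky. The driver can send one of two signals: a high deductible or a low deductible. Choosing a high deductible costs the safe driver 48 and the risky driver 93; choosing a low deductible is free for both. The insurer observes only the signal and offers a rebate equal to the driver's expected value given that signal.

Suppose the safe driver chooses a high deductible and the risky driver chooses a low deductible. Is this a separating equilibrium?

Yes

Under separation the insurer infers type exactly: high deductible → safe (pays 152), low deductible → risky (pays 79).
Safe: high deductible gives 152 − 48 = 104; low deductible gives 79 − 0 = 79. No deviation. ✓
Risky: low deductible gives 79 − 0 = 79; high deductible gives 152 − 93 = 59. No deviation. ✓
Both incentive constraints hold.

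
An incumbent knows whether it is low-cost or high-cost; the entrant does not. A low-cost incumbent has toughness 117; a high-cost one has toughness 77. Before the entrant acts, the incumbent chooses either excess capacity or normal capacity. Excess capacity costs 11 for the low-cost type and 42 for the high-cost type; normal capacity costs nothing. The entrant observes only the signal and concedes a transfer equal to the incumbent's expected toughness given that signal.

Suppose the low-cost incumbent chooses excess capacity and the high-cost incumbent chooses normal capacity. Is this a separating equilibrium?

Under separation the entrant infers type exactly: excess capacity → low-cost (pays 117), normal capacity → high-cost (pays 77).
Low-cost: excess capacity gives 117 − 11 = 106; normal capacity gives 77 − 0 = 77. No deviation. ✓
High-cost: normal capacity gives 77 − 0 = 77; excess capacity gives 117 − 42 = 75. No deviation. ✓
Both incentive constraints hold.

Yes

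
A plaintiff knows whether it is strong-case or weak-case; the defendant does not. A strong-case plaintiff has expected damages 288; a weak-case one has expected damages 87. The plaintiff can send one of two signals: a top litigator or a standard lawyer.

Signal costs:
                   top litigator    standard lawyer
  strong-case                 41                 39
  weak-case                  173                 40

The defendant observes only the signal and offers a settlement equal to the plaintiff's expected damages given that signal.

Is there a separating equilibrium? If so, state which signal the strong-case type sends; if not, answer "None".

Try strong-case → top litigator, weak-case → standard lawyer:
  If types separate, top litigator earns payment 288 and standard lawyer earns 87.
  Strong-case: top litigator gives 288 − 41 = 247; standard lawyer gives 87 − 39 = 48. No deviation. ✓
  Weak-case: standard lawyer gives 87 − 40 = 47; top litigator gives 288 − 173 = 115. Would deviate. ✗
Try strong-case → standard lawyer, weak-case → top litigator:
  If types separate, standard lawyer earns payment 288 and top litigator earns 87.
  Strong-case: standard lawyer gives 288 − 39 = 249; top litigator gives 87 − 41 = 46. No deviation. ✓
  Weak-case: top litigator gives 87 − 173 = -86; standard lawyer gives 288 − 40 = 248. Would deviate. ✗
Neither assignment is incentive-compatible.

None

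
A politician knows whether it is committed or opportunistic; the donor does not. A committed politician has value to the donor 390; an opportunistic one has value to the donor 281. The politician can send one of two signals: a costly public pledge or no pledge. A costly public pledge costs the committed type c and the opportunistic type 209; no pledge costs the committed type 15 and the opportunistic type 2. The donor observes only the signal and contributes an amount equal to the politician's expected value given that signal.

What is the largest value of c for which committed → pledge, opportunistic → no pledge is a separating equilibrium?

Under separation: pledge → committed (pays 390); no pledge → opportunistic (pays 281).
Opportunistic: 281 − 2 = 279 ≥ 390 − 209 = 181. Holds regardless of c. ✓
Committed: 390 − c ≥ 281 − 15, so c ≤ 390 − 266 = 124.

124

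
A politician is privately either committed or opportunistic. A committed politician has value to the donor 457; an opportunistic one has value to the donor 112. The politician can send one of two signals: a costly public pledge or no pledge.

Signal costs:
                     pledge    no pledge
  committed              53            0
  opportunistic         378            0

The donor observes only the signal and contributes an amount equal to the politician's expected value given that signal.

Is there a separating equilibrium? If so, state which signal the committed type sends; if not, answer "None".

Try committed → pledge, opportunistic → no pledge:
  Under separation the donor infers type exactly: pledge → committed (pays 457), no pledge → opportunistic (pays 112).
  Committed: pledge gives 457 − 53 = 404; no pledge gives 112 − 0 = 112. No deviation. ✓
  Opportunistic: no pledge gives 112 − 0 = 112; pledge gives 457 − 378 = 79. No deviation. ✓
Both hold — the committed type sends pledge.

pledge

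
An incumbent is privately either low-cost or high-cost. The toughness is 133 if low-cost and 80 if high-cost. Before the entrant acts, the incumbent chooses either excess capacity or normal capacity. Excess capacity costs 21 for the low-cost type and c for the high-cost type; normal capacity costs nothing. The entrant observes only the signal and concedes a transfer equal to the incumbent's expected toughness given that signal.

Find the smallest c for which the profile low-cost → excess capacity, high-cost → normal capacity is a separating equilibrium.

53

Under separation: excess capacity → low-cost (pays 133); normal capacity → high-cost (pays 80).
Low-cost: 133 − 21 = 112 ≥ 80 − 0 = 80. Holds regardless of c. ✓
High-cost: 80 − 0 ≥ 133 − c, so c ≥ 133 − 80 = 53.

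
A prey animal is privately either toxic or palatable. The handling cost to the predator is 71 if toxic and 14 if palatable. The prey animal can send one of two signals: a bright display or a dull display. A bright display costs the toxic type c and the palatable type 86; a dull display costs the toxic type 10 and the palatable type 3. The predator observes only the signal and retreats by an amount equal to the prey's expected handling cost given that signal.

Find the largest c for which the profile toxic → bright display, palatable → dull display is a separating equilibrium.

67

Under separation: bright display → toxic (pays 71); dull display → palatable (pays 14).
Palatable: 14 − 3 = 11 ≥ 71 − 86 = -15. Holds regardless of c. ✓
Toxic: 71 − c ≥ 14 − 10, so c ≤ 71 − 4 = 67.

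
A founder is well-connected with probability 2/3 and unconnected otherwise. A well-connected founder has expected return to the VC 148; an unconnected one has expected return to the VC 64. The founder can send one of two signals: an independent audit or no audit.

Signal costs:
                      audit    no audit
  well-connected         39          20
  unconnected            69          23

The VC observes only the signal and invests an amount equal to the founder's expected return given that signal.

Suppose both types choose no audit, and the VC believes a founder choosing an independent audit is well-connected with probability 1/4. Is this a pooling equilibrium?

At the pooled signal (no audit) the VC holds the prior 2/3 and pays 2/3·148 + 1/3·64 = 120. Off-path (audit) belief 1/4 gives 1/4·148 + 3/4·64 = 85.
Well-connected: no audit gives 120 − 20 = 100; audit gives 85 − 39 = 46. Stays. ✓
Unconnected: no audit gives 120 − 23 = 97; audit gives 85 − 69 = 16. Stays. ✓

Yes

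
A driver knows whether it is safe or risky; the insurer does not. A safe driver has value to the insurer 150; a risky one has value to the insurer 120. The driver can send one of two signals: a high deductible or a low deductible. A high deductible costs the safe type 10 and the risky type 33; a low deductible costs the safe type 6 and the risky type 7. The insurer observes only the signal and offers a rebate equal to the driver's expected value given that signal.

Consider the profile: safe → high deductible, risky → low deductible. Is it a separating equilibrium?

No

If types separate, high deductible earns payment 150 and low deductible earns 120.
Safe: high deductible gives 150 − 10 = 140; low deductible gives 120 − 6 = 114. No deviation. ✓
Risky: low deductible gives 120 − 7 = 113; high deductible gives 150 − 33 = 117. Would deviate. ✗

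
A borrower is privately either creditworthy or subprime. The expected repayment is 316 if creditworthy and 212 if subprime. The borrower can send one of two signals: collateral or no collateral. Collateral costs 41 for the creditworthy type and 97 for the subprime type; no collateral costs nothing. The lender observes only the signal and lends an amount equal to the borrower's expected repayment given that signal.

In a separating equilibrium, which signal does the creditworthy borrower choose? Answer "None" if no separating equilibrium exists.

Try creditworthy → collateral, subprime → no collateral:
  If types separate, collateral earns payment 316 and no collateral earns 212.
  Creditworthy: collateral gives 316 − 41 = 275; no collateral gives 212 − 0 = 212. No deviation. ✓
  Subprime: no collateral gives 212 − 0 = 212; collateral gives 316 − 97 = 219. Would deviate. ✗
Try creditworthy → no collateral, subprime → collateral:
  If types separate, no collateral earns payment 316 and collateral earns 212.
  Creditworthy: no collateral gives 316 − 0 = 316; collateral gives 212 − 41 = 171. No deviation. ✓
  Subprime: collateral gives 212 − 97 = 115; no collateral gives 316 − 0 = 316. Would deviate. ✗
Neither assignment is incentive-compatible.

None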